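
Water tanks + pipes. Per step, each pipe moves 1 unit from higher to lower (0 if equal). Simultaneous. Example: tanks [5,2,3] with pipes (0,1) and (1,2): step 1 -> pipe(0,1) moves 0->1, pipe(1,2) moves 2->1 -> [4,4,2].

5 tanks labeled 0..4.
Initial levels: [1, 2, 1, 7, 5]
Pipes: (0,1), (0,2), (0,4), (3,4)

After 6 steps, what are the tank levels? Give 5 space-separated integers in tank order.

Step 1: flows [1->0,0=2,4->0,3->4] -> levels [3 1 1 6 5]
Step 2: flows [0->1,0->2,4->0,3->4] -> levels [2 2 2 5 5]
Step 3: flows [0=1,0=2,4->0,3=4] -> levels [3 2 2 5 4]
Step 4: flows [0->1,0->2,4->0,3->4] -> levels [2 3 3 4 4]
Step 5: flows [1->0,2->0,4->0,3=4] -> levels [5 2 2 4 3]
Step 6: flows [0->1,0->2,0->4,3->4] -> levels [2 3 3 3 5]

Answer: 2 3 3 3 5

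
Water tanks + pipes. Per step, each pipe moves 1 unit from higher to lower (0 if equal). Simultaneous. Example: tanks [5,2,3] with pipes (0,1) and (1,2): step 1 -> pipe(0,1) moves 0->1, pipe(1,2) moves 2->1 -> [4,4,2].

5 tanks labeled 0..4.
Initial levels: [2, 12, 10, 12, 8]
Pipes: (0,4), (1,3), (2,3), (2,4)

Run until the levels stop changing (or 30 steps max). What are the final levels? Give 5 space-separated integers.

Step 1: flows [4->0,1=3,3->2,2->4] -> levels [3 12 10 11 8]
Step 2: flows [4->0,1->3,3->2,2->4] -> levels [4 11 10 11 8]
Step 3: flows [4->0,1=3,3->2,2->4] -> levels [5 11 10 10 8]
Step 4: flows [4->0,1->3,2=3,2->4] -> levels [6 10 9 11 8]
Step 5: flows [4->0,3->1,3->2,2->4] -> levels [7 11 9 9 8]
Step 6: flows [4->0,1->3,2=3,2->4] -> levels [8 10 8 10 8]
Step 7: flows [0=4,1=3,3->2,2=4] -> levels [8 10 9 9 8]
Step 8: flows [0=4,1->3,2=3,2->4] -> levels [8 9 8 10 9]
Step 9: flows [4->0,3->1,3->2,4->2] -> levels [9 10 10 8 7]
Step 10: flows [0->4,1->3,2->3,2->4] -> levels [8 9 8 10 9]
  -> period-2 cycle: step 10 state = step 8 state; never stabilizes
  -> state at step 30: (30-8) mod 2 = 0, same as step 8 -> [8 9 8 10 9]

Answer: 8 9 8 10 9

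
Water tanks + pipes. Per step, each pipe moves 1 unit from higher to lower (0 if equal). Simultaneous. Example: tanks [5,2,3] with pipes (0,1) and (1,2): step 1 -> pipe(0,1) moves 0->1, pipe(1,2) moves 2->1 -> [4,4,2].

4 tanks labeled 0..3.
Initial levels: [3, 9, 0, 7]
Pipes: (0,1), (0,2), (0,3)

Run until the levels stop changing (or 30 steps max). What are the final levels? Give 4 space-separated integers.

Answer: 7 4 4 4

Derivation:
Step 1: flows [1->0,0->2,3->0] -> levels [4 8 1 6]
Step 2: flows [1->0,0->2,3->0] -> levels [5 7 2 5]
Step 3: flows [1->0,0->2,0=3] -> levels [5 6 3 5]
Step 4: flows [1->0,0->2,0=3] -> levels [5 5 4 5]
Step 5: flows [0=1,0->2,0=3] -> levels [4 5 5 5]
Step 6: flows [1->0,2->0,3->0] -> levels [7 4 4 4]
Step 7: flows [0->1,0->2,0->3] -> levels [4 5 5 5]
  -> period-2 cycle: step 7 state = step 5 state; never stabilizes
  -> state at step 30: (30-5) mod 2 = 1, same as step 6 -> [7 4 4 4]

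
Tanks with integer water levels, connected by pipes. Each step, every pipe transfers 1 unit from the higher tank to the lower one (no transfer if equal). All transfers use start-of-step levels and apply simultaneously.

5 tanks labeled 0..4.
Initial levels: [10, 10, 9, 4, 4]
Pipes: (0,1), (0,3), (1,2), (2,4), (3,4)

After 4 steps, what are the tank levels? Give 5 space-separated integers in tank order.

Answer: 6 9 6 8 8

Derivation:
Step 1: flows [0=1,0->3,1->2,2->4,3=4] -> levels [9 9 9 5 5]
Step 2: flows [0=1,0->3,1=2,2->4,3=4] -> levels [8 9 8 6 6]
Step 3: flows [1->0,0->3,1->2,2->4,3=4] -> levels [8 7 8 7 7]
Step 4: flows [0->1,0->3,2->1,2->4,3=4] -> levels [6 9 6 8 8]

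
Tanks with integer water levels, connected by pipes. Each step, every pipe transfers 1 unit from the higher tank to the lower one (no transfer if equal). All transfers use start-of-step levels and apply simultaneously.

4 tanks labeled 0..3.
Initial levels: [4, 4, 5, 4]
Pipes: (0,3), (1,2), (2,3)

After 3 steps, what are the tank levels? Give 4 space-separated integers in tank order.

Step 1: flows [0=3,2->1,2->3] -> levels [4 5 3 5]
Step 2: flows [3->0,1->2,3->2] -> levels [5 4 5 3]
Step 3: flows [0->3,2->1,2->3] -> levels [4 5 3 5]

Answer: 4 5 3 5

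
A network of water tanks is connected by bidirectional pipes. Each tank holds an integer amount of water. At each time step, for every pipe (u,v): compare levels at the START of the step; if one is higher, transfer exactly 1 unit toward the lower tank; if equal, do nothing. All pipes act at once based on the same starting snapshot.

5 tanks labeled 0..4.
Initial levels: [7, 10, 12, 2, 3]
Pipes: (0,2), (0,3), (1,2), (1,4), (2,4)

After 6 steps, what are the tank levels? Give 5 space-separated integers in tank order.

Answer: 5 7 9 6 7

Derivation:
Step 1: flows [2->0,0->3,2->1,1->4,2->4] -> levels [7 10 9 3 5]
Step 2: flows [2->0,0->3,1->2,1->4,2->4] -> levels [7 8 8 4 7]
Step 3: flows [2->0,0->3,1=2,1->4,2->4] -> levels [7 7 6 5 9]
Step 4: flows [0->2,0->3,1->2,4->1,4->2] -> levels [5 7 9 6 7]
Step 5: flows [2->0,3->0,2->1,1=4,2->4] -> levels [7 8 6 5 8]
Step 6: flows [0->2,0->3,1->2,1=4,4->2] -> levels [5 7 9 6 7]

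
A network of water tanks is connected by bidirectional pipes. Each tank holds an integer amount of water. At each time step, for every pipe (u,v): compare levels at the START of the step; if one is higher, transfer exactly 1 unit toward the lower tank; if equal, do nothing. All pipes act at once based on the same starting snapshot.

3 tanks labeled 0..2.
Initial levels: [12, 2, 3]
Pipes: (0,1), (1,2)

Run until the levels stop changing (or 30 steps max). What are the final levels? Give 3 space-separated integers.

Step 1: flows [0->1,2->1] -> levels [11 4 2]
Step 2: flows [0->1,1->2] -> levels [10 4 3]
Step 3: flows [0->1,1->2] -> levels [9 4 4]
Step 4: flows [0->1,1=2] -> levels [8 5 4]
Step 5: flows [0->1,1->2] -> levels [7 5 5]
Step 6: flows [0->1,1=2] -> levels [6 6 5]
Step 7: flows [0=1,1->2] -> levels [6 5 6]
Step 8: flows [0->1,2->1] -> levels [5 7 5]
Step 9: flows [1->0,1->2] -> levels [6 5 6]
  -> period-2 cycle: step 9 state = step 7 state; never stabilizes
  -> state at step 30: (30-7) mod 2 = 1, same as step 8 -> [5 7 5]

Answer: 5 7 5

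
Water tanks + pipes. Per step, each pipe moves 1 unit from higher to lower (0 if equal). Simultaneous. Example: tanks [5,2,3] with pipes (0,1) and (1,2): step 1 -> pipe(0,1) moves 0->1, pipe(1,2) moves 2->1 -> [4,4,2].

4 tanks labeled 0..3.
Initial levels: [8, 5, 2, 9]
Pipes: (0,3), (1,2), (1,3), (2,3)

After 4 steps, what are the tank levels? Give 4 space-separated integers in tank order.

Answer: 7 6 6 5

Derivation:
Step 1: flows [3->0,1->2,3->1,3->2] -> levels [9 5 4 6]
Step 2: flows [0->3,1->2,3->1,3->2] -> levels [8 5 6 5]
Step 3: flows [0->3,2->1,1=3,2->3] -> levels [7 6 4 7]
Step 4: flows [0=3,1->2,3->1,3->2] -> levels [7 6 6 5]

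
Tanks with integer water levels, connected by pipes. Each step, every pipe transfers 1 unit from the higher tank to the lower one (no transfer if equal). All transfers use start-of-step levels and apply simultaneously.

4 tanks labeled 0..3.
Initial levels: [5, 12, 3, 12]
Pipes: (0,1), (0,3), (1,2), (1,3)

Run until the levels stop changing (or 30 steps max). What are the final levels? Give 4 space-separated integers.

Step 1: flows [1->0,3->0,1->2,1=3] -> levels [7 10 4 11]
Step 2: flows [1->0,3->0,1->2,3->1] -> levels [9 9 5 9]
Step 3: flows [0=1,0=3,1->2,1=3] -> levels [9 8 6 9]
Step 4: flows [0->1,0=3,1->2,3->1] -> levels [8 9 7 8]
Step 5: flows [1->0,0=3,1->2,1->3] -> levels [9 6 8 9]
Step 6: flows [0->1,0=3,2->1,3->1] -> levels [8 9 7 8]
  -> period-2 cycle: step 6 state = step 4 state; never stabilizes
  -> state at step 30: (30-4) mod 2 = 0, same as step 4 -> [8 9 7 8]

Answer: 8 9 7 8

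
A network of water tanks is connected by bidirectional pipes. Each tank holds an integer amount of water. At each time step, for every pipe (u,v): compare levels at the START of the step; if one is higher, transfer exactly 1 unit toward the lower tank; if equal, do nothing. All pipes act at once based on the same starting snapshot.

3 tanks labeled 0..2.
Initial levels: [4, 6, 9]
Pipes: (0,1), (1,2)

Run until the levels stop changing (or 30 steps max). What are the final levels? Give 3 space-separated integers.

Step 1: flows [1->0,2->1] -> levels [5 6 8]
Step 2: flows [1->0,2->1] -> levels [6 6 7]
Step 3: flows [0=1,2->1] -> levels [6 7 6]
Step 4: flows [1->0,1->2] -> levels [7 5 7]
Step 5: flows [0->1,2->1] -> levels [6 7 6]
  -> period-2 cycle: step 5 state = step 3 state; never stabilizes
  -> state at step 30: (30-3) mod 2 = 1, same as step 4 -> [7 5 7]

Answer: 7 5 7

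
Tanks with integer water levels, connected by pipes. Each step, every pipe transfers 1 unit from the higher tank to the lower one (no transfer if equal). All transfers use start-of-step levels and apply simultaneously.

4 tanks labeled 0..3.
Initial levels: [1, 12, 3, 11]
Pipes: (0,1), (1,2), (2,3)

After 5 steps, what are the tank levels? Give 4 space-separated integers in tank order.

Answer: 6 6 7 8

Derivation:
Step 1: flows [1->0,1->2,3->2] -> levels [2 10 5 10]
Step 2: flows [1->0,1->2,3->2] -> levels [3 8 7 9]
Step 3: flows [1->0,1->2,3->2] -> levels [4 6 9 8]
Step 4: flows [1->0,2->1,2->3] -> levels [5 6 7 9]
Step 5: flows [1->0,2->1,3->2] -> levels [6 6 7 8]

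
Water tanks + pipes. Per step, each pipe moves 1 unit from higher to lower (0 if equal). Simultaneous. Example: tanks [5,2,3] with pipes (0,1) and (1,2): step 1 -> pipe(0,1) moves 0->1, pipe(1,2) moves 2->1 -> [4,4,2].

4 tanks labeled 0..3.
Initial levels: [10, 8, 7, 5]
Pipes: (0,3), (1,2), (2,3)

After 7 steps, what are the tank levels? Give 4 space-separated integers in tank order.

Step 1: flows [0->3,1->2,2->3] -> levels [9 7 7 7]
Step 2: flows [0->3,1=2,2=3] -> levels [8 7 7 8]
Step 3: flows [0=3,1=2,3->2] -> levels [8 7 8 7]
Step 4: flows [0->3,2->1,2->3] -> levels [7 8 6 9]
Step 5: flows [3->0,1->2,3->2] -> levels [8 7 8 7]
  -> period-2 cycle: step 5 state = step 3 state
  -> state at step 7: (7-3) mod 2 = 0, same as step 3 -> [8 7 8 7]

Answer: 8 7 8 7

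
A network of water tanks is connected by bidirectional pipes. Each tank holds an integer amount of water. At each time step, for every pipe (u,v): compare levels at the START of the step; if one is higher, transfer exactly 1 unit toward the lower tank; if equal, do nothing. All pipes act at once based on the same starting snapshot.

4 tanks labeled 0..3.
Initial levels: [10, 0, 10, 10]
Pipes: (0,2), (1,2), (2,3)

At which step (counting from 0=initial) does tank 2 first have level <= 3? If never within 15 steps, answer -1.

Answer: -1

Derivation:
Step 1: flows [0=2,2->1,2=3] -> levels [10 1 9 10]
Step 2: flows [0->2,2->1,3->2] -> levels [9 2 10 9]
Step 3: flows [2->0,2->1,2->3] -> levels [10 3 7 10]
Step 4: flows [0->2,2->1,3->2] -> levels [9 4 8 9]
Step 5: flows [0->2,2->1,3->2] -> levels [8 5 9 8]
Step 6: flows [2->0,2->1,2->3] -> levels [9 6 6 9]
Step 7: flows [0->2,1=2,3->2] -> levels [8 6 8 8]
Step 8: flows [0=2,2->1,2=3] -> levels [8 7 7 8]
Step 9: flows [0->2,1=2,3->2] -> levels [7 7 9 7]
Step 10: flows [2->0,2->1,2->3] -> levels [8 8 6 8]
Step 11: flows [0->2,1->2,3->2] -> levels [7 7 9 7]
  -> period-2 cycle (repeats step 9); tank 2 never drops to <=3
Tank 2 never reaches <=3 within 15 steps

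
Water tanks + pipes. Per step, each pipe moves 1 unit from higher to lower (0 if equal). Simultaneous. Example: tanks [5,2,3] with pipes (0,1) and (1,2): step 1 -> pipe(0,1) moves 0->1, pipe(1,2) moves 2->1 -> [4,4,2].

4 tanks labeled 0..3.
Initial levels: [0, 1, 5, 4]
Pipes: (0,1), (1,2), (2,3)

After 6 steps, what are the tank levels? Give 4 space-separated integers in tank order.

Step 1: flows [1->0,2->1,2->3] -> levels [1 1 3 5]
Step 2: flows [0=1,2->1,3->2] -> levels [1 2 3 4]
Step 3: flows [1->0,2->1,3->2] -> levels [2 2 3 3]
Step 4: flows [0=1,2->1,2=3] -> levels [2 3 2 3]
Step 5: flows [1->0,1->2,3->2] -> levels [3 1 4 2]
Step 6: flows [0->1,2->1,2->3] -> levels [2 3 2 3]

Answer: 2 3 2 3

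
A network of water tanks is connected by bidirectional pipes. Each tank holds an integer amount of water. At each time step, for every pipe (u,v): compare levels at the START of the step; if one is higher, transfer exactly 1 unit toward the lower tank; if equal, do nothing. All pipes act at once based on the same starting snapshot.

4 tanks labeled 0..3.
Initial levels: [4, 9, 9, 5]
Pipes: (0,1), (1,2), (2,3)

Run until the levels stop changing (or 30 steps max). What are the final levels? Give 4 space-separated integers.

Answer: 6 8 6 7

Derivation:
Step 1: flows [1->0,1=2,2->3] -> levels [5 8 8 6]
Step 2: flows [1->0,1=2,2->3] -> levels [6 7 7 7]
Step 3: flows [1->0,1=2,2=3] -> levels [7 6 7 7]
Step 4: flows [0->1,2->1,2=3] -> levels [6 8 6 7]
Step 5: flows [1->0,1->2,3->2] -> levels [7 6 8 6]
Step 6: flows [0->1,2->1,2->3] -> levels [6 8 6 7]
  -> period-2 cycle: step 6 state = step 4 state; never stabilizes
  -> state at step 30: (30-4) mod 2 = 0, same as step 4 -> [6 8 6 7]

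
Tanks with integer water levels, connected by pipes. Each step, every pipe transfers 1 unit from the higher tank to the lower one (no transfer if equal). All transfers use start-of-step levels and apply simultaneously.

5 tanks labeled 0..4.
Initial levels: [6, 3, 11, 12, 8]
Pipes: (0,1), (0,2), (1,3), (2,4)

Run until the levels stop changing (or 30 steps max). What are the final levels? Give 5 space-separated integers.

Answer: 7 9 9 8 7

Derivation:
Step 1: flows [0->1,2->0,3->1,2->4] -> levels [6 5 9 11 9]
Step 2: flows [0->1,2->0,3->1,2=4] -> levels [6 7 8 10 9]
Step 3: flows [1->0,2->0,3->1,4->2] -> levels [8 7 8 9 8]
Step 4: flows [0->1,0=2,3->1,2=4] -> levels [7 9 8 8 8]
Step 5: flows [1->0,2->0,1->3,2=4] -> levels [9 7 7 9 8]
Step 6: flows [0->1,0->2,3->1,4->2] -> levels [7 9 9 8 7]
Step 7: flows [1->0,2->0,1->3,2->4] -> levels [9 7 7 9 8]
  -> period-2 cycle: step 7 state = step 5 state; never stabilizes
  -> state at step 30: (30-5) mod 2 = 1, same as step 6 -> [7 9 9 8 7]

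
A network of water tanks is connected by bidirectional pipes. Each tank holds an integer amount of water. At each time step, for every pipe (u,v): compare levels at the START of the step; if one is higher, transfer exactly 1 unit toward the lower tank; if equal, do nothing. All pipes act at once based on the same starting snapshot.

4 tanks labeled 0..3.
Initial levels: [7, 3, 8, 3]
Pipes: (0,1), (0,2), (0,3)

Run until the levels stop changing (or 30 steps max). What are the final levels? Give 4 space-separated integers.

Answer: 3 6 6 6

Derivation:
Step 1: flows [0->1,2->0,0->3] -> levels [6 4 7 4]
Step 2: flows [0->1,2->0,0->3] -> levels [5 5 6 5]
Step 3: flows [0=1,2->0,0=3] -> levels [6 5 5 5]
Step 4: flows [0->1,0->2,0->3] -> levels [3 6 6 6]
Step 5: flows [1->0,2->0,3->0] -> levels [6 5 5 5]
  -> period-2 cycle: step 5 state = step 3 state; never stabilizes
  -> state at step 30: (30-3) mod 2 = 1, same as step 4 -> [3 6 6 6]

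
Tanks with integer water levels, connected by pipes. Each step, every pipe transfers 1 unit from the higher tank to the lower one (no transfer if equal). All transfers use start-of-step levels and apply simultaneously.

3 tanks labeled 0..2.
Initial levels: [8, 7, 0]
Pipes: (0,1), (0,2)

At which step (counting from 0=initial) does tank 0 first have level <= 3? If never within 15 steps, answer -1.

Step 1: flows [0->1,0->2] -> levels [6 8 1]
Step 2: flows [1->0,0->2] -> levels [6 7 2]
Step 3: flows [1->0,0->2] -> levels [6 6 3]
Step 4: flows [0=1,0->2] -> levels [5 6 4]
Step 5: flows [1->0,0->2] -> levels [5 5 5]
Step 6: flows [0=1,0=2] -> levels [5 5 5]
  -> stable; tank 0 stays at 5 > 3
Tank 0 never reaches <=3 within 15 steps

Answer: -1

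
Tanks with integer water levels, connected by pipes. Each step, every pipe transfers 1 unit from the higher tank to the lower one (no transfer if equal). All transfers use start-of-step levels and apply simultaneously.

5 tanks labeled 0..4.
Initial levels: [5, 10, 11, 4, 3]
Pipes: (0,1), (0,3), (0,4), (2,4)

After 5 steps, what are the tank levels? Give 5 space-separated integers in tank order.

Step 1: flows [1->0,0->3,0->4,2->4] -> levels [4 9 10 5 5]
Step 2: flows [1->0,3->0,4->0,2->4] -> levels [7 8 9 4 5]
Step 3: flows [1->0,0->3,0->4,2->4] -> levels [6 7 8 5 7]
Step 4: flows [1->0,0->3,4->0,2->4] -> levels [7 6 7 6 7]
Step 5: flows [0->1,0->3,0=4,2=4] -> levels [5 7 7 7 7]

Answer: 5 7 7 7 7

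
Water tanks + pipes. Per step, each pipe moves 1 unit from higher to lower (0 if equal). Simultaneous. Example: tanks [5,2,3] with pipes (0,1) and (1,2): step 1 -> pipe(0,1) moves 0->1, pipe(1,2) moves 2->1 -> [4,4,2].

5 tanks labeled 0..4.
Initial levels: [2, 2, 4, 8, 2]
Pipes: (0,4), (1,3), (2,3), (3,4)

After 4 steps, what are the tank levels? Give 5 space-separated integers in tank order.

Answer: 3 4 5 2 4

Derivation:
Step 1: flows [0=4,3->1,3->2,3->4] -> levels [2 3 5 5 3]
Step 2: flows [4->0,3->1,2=3,3->4] -> levels [3 4 5 3 3]
Step 3: flows [0=4,1->3,2->3,3=4] -> levels [3 3 4 5 3]
Step 4: flows [0=4,3->1,3->2,3->4] -> levels [3 4 5 2 4]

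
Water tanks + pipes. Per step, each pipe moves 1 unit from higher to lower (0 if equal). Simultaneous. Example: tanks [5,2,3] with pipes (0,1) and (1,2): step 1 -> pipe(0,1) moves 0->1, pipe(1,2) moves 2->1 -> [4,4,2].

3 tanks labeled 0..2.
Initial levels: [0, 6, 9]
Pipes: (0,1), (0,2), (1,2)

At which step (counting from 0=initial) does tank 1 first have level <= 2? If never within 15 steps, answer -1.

Step 1: flows [1->0,2->0,2->1] -> levels [2 6 7]
Step 2: flows [1->0,2->0,2->1] -> levels [4 6 5]
Step 3: flows [1->0,2->0,1->2] -> levels [6 4 5]
Step 4: flows [0->1,0->2,2->1] -> levels [4 6 5]
  -> period-2 cycle (repeats step 2); tank 1 never drops to <=2
Tank 1 never reaches <=2 within 15 steps

Answer: -1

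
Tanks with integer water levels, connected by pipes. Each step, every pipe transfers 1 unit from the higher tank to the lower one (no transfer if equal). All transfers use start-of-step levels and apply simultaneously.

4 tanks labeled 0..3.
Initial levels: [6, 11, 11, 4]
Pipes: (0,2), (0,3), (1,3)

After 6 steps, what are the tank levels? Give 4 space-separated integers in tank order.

Step 1: flows [2->0,0->3,1->3] -> levels [6 10 10 6]
Step 2: flows [2->0,0=3,1->3] -> levels [7 9 9 7]
Step 3: flows [2->0,0=3,1->3] -> levels [8 8 8 8]
Step 4: flows [0=2,0=3,1=3] -> levels [8 8 8 8]
  -> stable; steps 5..6 unchanged -> [8 8 8 8]

Answer: 8 8 8 8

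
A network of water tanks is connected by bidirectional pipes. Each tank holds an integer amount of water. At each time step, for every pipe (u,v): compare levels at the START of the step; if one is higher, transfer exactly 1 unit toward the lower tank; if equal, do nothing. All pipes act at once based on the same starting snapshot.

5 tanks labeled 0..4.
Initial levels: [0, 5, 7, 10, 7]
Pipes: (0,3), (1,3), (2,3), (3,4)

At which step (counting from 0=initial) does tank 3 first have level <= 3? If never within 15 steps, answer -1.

Step 1: flows [3->0,3->1,3->2,3->4] -> levels [1 6 8 6 8]
Step 2: flows [3->0,1=3,2->3,4->3] -> levels [2 6 7 7 7]
Step 3: flows [3->0,3->1,2=3,3=4] -> levels [3 7 7 5 7]
Step 4: flows [3->0,1->3,2->3,4->3] -> levels [4 6 6 7 6]
Step 5: flows [3->0,3->1,3->2,3->4] -> levels [5 7 7 3 7]
Tank 3 first reaches <=3 at step 5

Answer: 5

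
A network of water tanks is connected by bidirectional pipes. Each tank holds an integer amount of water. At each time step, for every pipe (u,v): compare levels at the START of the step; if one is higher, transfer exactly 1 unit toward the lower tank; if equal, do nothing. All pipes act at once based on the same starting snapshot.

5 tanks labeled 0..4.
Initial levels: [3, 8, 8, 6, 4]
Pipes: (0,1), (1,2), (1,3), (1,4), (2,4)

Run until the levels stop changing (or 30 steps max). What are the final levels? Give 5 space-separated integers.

Answer: 5 7 5 6 6

Derivation:
Step 1: flows [1->0,1=2,1->3,1->4,2->4] -> levels [4 5 7 7 6]
Step 2: flows [1->0,2->1,3->1,4->1,2->4] -> levels [5 7 5 6 6]
Step 3: flows [1->0,1->2,1->3,1->4,4->2] -> levels [6 3 7 7 6]
Step 4: flows [0->1,2->1,3->1,4->1,2->4] -> levels [5 7 5 6 6]
  -> period-2 cycle: step 4 state = step 2 state; never stabilizes
  -> state at step 30: (30-2) mod 2 = 0, same as step 2 -> [5 7 5 6 6]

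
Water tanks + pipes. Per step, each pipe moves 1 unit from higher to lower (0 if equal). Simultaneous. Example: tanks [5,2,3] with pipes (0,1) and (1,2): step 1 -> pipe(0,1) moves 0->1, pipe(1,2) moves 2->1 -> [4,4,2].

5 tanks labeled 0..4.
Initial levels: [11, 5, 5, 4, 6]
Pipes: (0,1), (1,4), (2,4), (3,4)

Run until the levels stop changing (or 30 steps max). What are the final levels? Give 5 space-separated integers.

Step 1: flows [0->1,4->1,4->2,4->3] -> levels [10 7 6 5 3]
Step 2: flows [0->1,1->4,2->4,3->4] -> levels [9 7 5 4 6]
Step 3: flows [0->1,1->4,4->2,4->3] -> levels [8 7 6 5 5]
Step 4: flows [0->1,1->4,2->4,3=4] -> levels [7 7 5 5 7]
Step 5: flows [0=1,1=4,4->2,4->3] -> levels [7 7 6 6 5]
Step 6: flows [0=1,1->4,2->4,3->4] -> levels [7 6 5 5 8]
Step 7: flows [0->1,4->1,4->2,4->3] -> levels [6 8 6 6 5]
Step 8: flows [1->0,1->4,2->4,3->4] -> levels [7 6 5 5 8]
  -> period-2 cycle: step 8 state = step 6 state; never stabilizes
  -> state at step 30: (30-6) mod 2 = 0, same as step 6 -> [7 6 5 5 8]

Answer: 7 6 5 5 8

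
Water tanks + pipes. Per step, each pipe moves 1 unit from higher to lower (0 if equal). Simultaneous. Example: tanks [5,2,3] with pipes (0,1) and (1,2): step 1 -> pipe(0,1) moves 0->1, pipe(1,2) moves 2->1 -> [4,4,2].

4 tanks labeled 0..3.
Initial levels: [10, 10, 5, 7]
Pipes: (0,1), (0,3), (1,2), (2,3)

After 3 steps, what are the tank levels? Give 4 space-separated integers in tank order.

Step 1: flows [0=1,0->3,1->2,3->2] -> levels [9 9 7 7]
Step 2: flows [0=1,0->3,1->2,2=3] -> levels [8 8 8 8]
Step 3: flows [0=1,0=3,1=2,2=3] -> levels [8 8 8 8]

Answer: 8 8 8 8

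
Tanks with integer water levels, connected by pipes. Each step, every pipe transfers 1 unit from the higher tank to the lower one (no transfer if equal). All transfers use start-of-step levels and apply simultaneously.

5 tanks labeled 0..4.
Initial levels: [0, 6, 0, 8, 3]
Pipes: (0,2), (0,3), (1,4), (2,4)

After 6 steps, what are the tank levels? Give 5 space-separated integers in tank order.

Step 1: flows [0=2,3->0,1->4,4->2] -> levels [1 5 1 7 3]
Step 2: flows [0=2,3->0,1->4,4->2] -> levels [2 4 2 6 3]
Step 3: flows [0=2,3->0,1->4,4->2] -> levels [3 3 3 5 3]
Step 4: flows [0=2,3->0,1=4,2=4] -> levels [4 3 3 4 3]
Step 5: flows [0->2,0=3,1=4,2=4] -> levels [3 3 4 4 3]
Step 6: flows [2->0,3->0,1=4,2->4] -> levels [5 3 2 3 4]

Answer: 5 3 2 3 4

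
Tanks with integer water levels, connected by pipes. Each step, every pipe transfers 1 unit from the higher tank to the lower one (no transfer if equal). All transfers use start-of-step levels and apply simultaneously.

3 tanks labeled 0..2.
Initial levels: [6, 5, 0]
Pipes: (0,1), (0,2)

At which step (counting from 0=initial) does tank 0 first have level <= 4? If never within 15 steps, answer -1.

Step 1: flows [0->1,0->2] -> levels [4 6 1]
Tank 0 first reaches <=4 at step 1

Answer: 1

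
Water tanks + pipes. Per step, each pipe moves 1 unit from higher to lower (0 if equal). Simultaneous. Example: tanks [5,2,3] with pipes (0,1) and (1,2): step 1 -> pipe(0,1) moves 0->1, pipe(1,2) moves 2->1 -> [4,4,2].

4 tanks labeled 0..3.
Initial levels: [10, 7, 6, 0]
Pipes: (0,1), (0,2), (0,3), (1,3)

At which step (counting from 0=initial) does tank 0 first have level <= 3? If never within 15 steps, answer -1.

Answer: -1

Derivation:
Step 1: flows [0->1,0->2,0->3,1->3] -> levels [7 7 7 2]
Step 2: flows [0=1,0=2,0->3,1->3] -> levels [6 6 7 4]
Step 3: flows [0=1,2->0,0->3,1->3] -> levels [6 5 6 6]
Step 4: flows [0->1,0=2,0=3,3->1] -> levels [5 7 6 5]
Step 5: flows [1->0,2->0,0=3,1->3] -> levels [7 5 5 6]
Step 6: flows [0->1,0->2,0->3,3->1] -> levels [4 7 6 6]
Step 7: flows [1->0,2->0,3->0,1->3] -> levels [7 5 5 6]
  -> period-2 cycle (repeats step 5); tank 0 never drops to <=3
Tank 0 never reaches <=3 within 15 steps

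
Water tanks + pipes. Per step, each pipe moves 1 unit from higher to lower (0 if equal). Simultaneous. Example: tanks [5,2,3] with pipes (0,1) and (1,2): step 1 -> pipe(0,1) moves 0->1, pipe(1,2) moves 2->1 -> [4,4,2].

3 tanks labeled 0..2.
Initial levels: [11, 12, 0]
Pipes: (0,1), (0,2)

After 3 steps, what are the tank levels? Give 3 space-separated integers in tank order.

Answer: 10 10 3

Derivation:
Step 1: flows [1->0,0->2] -> levels [11 11 1]
Step 2: flows [0=1,0->2] -> levels [10 11 2]
Step 3: flows [1->0,0->2] -> levels [10 10 3]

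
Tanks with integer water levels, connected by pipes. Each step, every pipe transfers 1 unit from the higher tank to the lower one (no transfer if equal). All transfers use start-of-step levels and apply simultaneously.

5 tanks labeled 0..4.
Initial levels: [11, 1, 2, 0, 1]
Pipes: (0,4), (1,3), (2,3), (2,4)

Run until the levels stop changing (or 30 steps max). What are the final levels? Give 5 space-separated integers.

Answer: 4 3 4 1 3

Derivation:
Step 1: flows [0->4,1->3,2->3,2->4] -> levels [10 0 0 2 3]
Step 2: flows [0->4,3->1,3->2,4->2] -> levels [9 1 2 0 3]
Step 3: flows [0->4,1->3,2->3,4->2] -> levels [8 0 2 2 3]
Step 4: flows [0->4,3->1,2=3,4->2] -> levels [7 1 3 1 3]
Step 5: flows [0->4,1=3,2->3,2=4] -> levels [6 1 2 2 4]
Step 6: flows [0->4,3->1,2=3,4->2] -> levels [5 2 3 1 4]
Step 7: flows [0->4,1->3,2->3,4->2] -> levels [4 1 3 3 4]
Step 8: flows [0=4,3->1,2=3,4->2] -> levels [4 2 4 2 3]
Step 9: flows [0->4,1=3,2->3,2->4] -> levels [3 2 2 3 5]
Step 10: flows [4->0,3->1,3->2,4->2] -> levels [4 3 4 1 3]
Step 11: flows [0->4,1->3,2->3,2->4] -> levels [3 2 2 3 5]
  -> period-2 cycle: step 11 state = step 9 state; never stabilizes
  -> state at step 30: (30-9) mod 2 = 1, same as step 10 -> [4 3 4 1 3]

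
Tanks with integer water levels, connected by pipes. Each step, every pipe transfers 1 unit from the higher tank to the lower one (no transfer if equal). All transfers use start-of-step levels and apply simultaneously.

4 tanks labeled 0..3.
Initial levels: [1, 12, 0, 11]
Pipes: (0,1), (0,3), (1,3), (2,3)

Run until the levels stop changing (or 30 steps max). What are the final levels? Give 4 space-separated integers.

Answer: 7 7 6 4

Derivation:
Step 1: flows [1->0,3->0,1->3,3->2] -> levels [3 10 1 10]
Step 2: flows [1->0,3->0,1=3,3->2] -> levels [5 9 2 8]
Step 3: flows [1->0,3->0,1->3,3->2] -> levels [7 7 3 7]
Step 4: flows [0=1,0=3,1=3,3->2] -> levels [7 7 4 6]
Step 5: flows [0=1,0->3,1->3,3->2] -> levels [6 6 5 7]
Step 6: flows [0=1,3->0,3->1,3->2] -> levels [7 7 6 4]
Step 7: flows [0=1,0->3,1->3,2->3] -> levels [6 6 5 7]
  -> period-2 cycle: step 7 state = step 5 state; never stabilizes
  -> state at step 30: (30-5) mod 2 = 1, same as step 6 -> [7 7 6 4]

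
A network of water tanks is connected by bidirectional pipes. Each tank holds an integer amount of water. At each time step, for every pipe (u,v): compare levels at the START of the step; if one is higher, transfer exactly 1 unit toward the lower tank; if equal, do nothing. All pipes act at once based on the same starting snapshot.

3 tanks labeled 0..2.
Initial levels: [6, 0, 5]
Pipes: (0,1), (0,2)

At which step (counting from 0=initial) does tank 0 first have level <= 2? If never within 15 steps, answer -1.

Answer: -1

Derivation:
Step 1: flows [0->1,0->2] -> levels [4 1 6]
Step 2: flows [0->1,2->0] -> levels [4 2 5]
Step 3: flows [0->1,2->0] -> levels [4 3 4]
Step 4: flows [0->1,0=2] -> levels [3 4 4]
Step 5: flows [1->0,2->0] -> levels [5 3 3]
Step 6: flows [0->1,0->2] -> levels [3 4 4]
  -> period-2 cycle (repeats step 4); tank 0 never drops to <=2
Tank 0 never reaches <=2 within 15 steps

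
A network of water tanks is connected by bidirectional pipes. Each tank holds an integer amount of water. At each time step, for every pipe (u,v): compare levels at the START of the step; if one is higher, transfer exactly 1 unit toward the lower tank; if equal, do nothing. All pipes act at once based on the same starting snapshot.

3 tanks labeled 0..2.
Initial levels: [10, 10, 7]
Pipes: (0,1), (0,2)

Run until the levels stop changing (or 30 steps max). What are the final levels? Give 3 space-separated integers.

Answer: 9 9 9

Derivation:
Step 1: flows [0=1,0->2] -> levels [9 10 8]
Step 2: flows [1->0,0->2] -> levels [9 9 9]
Step 3: flows [0=1,0=2] -> levels [9 9 9]
  -> stable (no change)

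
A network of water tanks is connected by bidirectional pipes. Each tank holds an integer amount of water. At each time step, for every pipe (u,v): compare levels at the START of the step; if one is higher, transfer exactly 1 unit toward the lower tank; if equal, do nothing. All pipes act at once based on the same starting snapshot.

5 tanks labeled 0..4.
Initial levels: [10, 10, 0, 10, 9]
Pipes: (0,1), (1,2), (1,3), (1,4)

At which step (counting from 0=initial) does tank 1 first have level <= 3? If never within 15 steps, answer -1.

Answer: -1

Derivation:
Step 1: flows [0=1,1->2,1=3,1->4] -> levels [10 8 1 10 10]
Step 2: flows [0->1,1->2,3->1,4->1] -> levels [9 10 2 9 9]
Step 3: flows [1->0,1->2,1->3,1->4] -> levels [10 6 3 10 10]
Step 4: flows [0->1,1->2,3->1,4->1] -> levels [9 8 4 9 9]
Step 5: flows [0->1,1->2,3->1,4->1] -> levels [8 10 5 8 8]
Step 6: flows [1->0,1->2,1->3,1->4] -> levels [9 6 6 9 9]
Step 7: flows [0->1,1=2,3->1,4->1] -> levels [8 9 6 8 8]
Step 8: flows [1->0,1->2,1->3,1->4] -> levels [9 5 7 9 9]
Step 9: flows [0->1,2->1,3->1,4->1] -> levels [8 9 6 8 8]
  -> period-2 cycle (repeats step 7); tank 1 never drops to <=3
Tank 1 never reaches <=3 within 15 steps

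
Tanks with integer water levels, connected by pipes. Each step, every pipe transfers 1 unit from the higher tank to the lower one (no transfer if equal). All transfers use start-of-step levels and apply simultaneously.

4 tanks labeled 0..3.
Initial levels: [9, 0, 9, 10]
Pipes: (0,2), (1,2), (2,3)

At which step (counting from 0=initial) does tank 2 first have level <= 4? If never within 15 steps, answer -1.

Answer: -1

Derivation:
Step 1: flows [0=2,2->1,3->2] -> levels [9 1 9 9]
Step 2: flows [0=2,2->1,2=3] -> levels [9 2 8 9]
Step 3: flows [0->2,2->1,3->2] -> levels [8 3 9 8]
Step 4: flows [2->0,2->1,2->3] -> levels [9 4 6 9]
Step 5: flows [0->2,2->1,3->2] -> levels [8 5 7 8]
Step 6: flows [0->2,2->1,3->2] -> levels [7 6 8 7]
Step 7: flows [2->0,2->1,2->3] -> levels [8 7 5 8]
Step 8: flows [0->2,1->2,3->2] -> levels [7 6 8 7]
  -> period-2 cycle (repeats step 6); tank 2 never drops to <=4
Tank 2 never reaches <=4 within 15 steps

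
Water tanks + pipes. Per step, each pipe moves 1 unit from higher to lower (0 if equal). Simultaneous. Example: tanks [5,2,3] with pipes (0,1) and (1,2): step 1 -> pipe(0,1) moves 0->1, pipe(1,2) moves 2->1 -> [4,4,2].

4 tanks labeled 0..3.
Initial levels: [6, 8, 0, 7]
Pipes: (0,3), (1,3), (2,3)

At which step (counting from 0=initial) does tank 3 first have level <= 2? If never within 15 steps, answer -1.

Answer: -1

Derivation:
Step 1: flows [3->0,1->3,3->2] -> levels [7 7 1 6]
Step 2: flows [0->3,1->3,3->2] -> levels [6 6 2 7]
Step 3: flows [3->0,3->1,3->2] -> levels [7 7 3 4]
Step 4: flows [0->3,1->3,3->2] -> levels [6 6 4 5]
Step 5: flows [0->3,1->3,3->2] -> levels [5 5 5 6]
Step 6: flows [3->0,3->1,3->2] -> levels [6 6 6 3]
Step 7: flows [0->3,1->3,2->3] -> levels [5 5 5 6]
  -> period-2 cycle (repeats step 5); tank 3 never drops to <=2
Tank 3 never reaches <=2 within 15 steps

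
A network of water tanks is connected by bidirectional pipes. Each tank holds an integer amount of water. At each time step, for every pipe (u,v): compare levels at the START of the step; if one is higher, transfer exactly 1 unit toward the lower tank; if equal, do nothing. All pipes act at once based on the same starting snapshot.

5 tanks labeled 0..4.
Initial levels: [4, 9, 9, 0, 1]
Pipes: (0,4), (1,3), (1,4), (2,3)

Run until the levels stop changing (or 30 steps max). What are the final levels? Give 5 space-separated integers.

Answer: 4 6 6 4 3

Derivation:
Step 1: flows [0->4,1->3,1->4,2->3] -> levels [3 7 8 2 3]
Step 2: flows [0=4,1->3,1->4,2->3] -> levels [3 5 7 4 4]
Step 3: flows [4->0,1->3,1->4,2->3] -> levels [4 3 6 6 4]
Step 4: flows [0=4,3->1,4->1,2=3] -> levels [4 5 6 5 3]
Step 5: flows [0->4,1=3,1->4,2->3] -> levels [3 4 5 6 5]
Step 6: flows [4->0,3->1,4->1,3->2] -> levels [4 6 6 4 3]
Step 7: flows [0->4,1->3,1->4,2->3] -> levels [3 4 5 6 5]
  -> period-2 cycle: step 7 state = step 5 state; never stabilizes
  -> state at step 30: (30-5) mod 2 = 1, same as step 6 -> [4 6 6 4 3]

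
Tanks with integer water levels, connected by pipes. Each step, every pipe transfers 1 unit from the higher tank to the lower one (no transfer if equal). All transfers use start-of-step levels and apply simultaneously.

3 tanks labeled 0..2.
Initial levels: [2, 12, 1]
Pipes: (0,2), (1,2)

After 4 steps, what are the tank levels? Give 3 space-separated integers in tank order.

Answer: 3 8 4

Derivation:
Step 1: flows [0->2,1->2] -> levels [1 11 3]
Step 2: flows [2->0,1->2] -> levels [2 10 3]
Step 3: flows [2->0,1->2] -> levels [3 9 3]
Step 4: flows [0=2,1->2] -> levels [3 8 4]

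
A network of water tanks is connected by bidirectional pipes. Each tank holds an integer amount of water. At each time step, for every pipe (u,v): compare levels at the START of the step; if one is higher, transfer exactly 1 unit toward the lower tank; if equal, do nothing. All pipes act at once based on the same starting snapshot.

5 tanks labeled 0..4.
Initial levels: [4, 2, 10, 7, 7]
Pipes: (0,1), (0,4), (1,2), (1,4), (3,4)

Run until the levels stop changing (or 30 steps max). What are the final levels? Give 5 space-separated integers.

Answer: 7 6 6 6 5

Derivation:
Step 1: flows [0->1,4->0,2->1,4->1,3=4] -> levels [4 5 9 7 5]
Step 2: flows [1->0,4->0,2->1,1=4,3->4] -> levels [6 5 8 6 5]
Step 3: flows [0->1,0->4,2->1,1=4,3->4] -> levels [4 7 7 5 7]
Step 4: flows [1->0,4->0,1=2,1=4,4->3] -> levels [6 6 7 6 5]
Step 5: flows [0=1,0->4,2->1,1->4,3->4] -> levels [5 6 6 5 8]
Step 6: flows [1->0,4->0,1=2,4->1,4->3] -> levels [7 6 6 6 5]
Step 7: flows [0->1,0->4,1=2,1->4,3->4] -> levels [5 6 6 5 8]
  -> period-2 cycle: step 7 state = step 5 state; never stabilizes
  -> state at step 30: (30-5) mod 2 = 1, same as step 6 -> [7 6 6 6 5]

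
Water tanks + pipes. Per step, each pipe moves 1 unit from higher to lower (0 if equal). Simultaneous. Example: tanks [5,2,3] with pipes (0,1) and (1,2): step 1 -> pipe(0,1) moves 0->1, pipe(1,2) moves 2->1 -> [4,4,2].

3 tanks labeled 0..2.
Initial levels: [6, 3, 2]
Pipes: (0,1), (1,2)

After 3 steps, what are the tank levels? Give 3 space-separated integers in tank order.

Step 1: flows [0->1,1->2] -> levels [5 3 3]
Step 2: flows [0->1,1=2] -> levels [4 4 3]
Step 3: flows [0=1,1->2] -> levels [4 3 4]

Answer: 4 3 4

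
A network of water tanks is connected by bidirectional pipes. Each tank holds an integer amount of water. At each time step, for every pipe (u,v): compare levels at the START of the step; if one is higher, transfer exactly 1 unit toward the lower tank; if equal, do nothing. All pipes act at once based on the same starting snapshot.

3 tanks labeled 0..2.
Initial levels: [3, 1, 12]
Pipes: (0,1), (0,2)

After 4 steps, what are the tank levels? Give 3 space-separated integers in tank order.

Answer: 4 4 8

Derivation:
Step 1: flows [0->1,2->0] -> levels [3 2 11]
Step 2: flows [0->1,2->0] -> levels [3 3 10]
Step 3: flows [0=1,2->0] -> levels [4 3 9]
Step 4: flows [0->1,2->0] -> levels [4 4 8]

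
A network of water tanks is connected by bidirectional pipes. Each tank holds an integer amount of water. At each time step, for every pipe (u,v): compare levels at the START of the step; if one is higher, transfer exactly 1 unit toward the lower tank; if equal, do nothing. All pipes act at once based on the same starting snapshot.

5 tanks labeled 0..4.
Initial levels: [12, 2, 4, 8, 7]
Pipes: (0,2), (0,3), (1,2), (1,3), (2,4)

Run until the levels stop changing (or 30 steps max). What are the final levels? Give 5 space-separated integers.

Answer: 6 6 8 7 6

Derivation:
Step 1: flows [0->2,0->3,2->1,3->1,4->2] -> levels [10 4 5 8 6]
Step 2: flows [0->2,0->3,2->1,3->1,4->2] -> levels [8 6 6 8 5]
Step 3: flows [0->2,0=3,1=2,3->1,2->4] -> levels [7 7 6 7 6]
Step 4: flows [0->2,0=3,1->2,1=3,2=4] -> levels [6 6 8 7 6]
Step 5: flows [2->0,3->0,2->1,3->1,2->4] -> levels [8 8 5 5 7]
Step 6: flows [0->2,0->3,1->2,1->3,4->2] -> levels [6 6 8 7 6]
  -> period-2 cycle: step 6 state = step 4 state; never stabilizes
  -> state at step 30: (30-4) mod 2 = 0, same as step 4 -> [6 6 8 7 6]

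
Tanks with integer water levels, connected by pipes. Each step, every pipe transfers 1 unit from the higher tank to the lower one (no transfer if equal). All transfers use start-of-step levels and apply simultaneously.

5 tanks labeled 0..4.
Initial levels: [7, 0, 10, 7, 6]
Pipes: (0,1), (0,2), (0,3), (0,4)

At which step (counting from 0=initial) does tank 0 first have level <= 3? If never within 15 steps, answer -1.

Step 1: flows [0->1,2->0,0=3,0->4] -> levels [6 1 9 7 7]
Step 2: flows [0->1,2->0,3->0,4->0] -> levels [8 2 8 6 6]
Step 3: flows [0->1,0=2,0->3,0->4] -> levels [5 3 8 7 7]
Step 4: flows [0->1,2->0,3->0,4->0] -> levels [7 4 7 6 6]
Step 5: flows [0->1,0=2,0->3,0->4] -> levels [4 5 7 7 7]
Step 6: flows [1->0,2->0,3->0,4->0] -> levels [8 4 6 6 6]
Step 7: flows [0->1,0->2,0->3,0->4] -> levels [4 5 7 7 7]
  -> period-2 cycle (repeats step 5); tank 0 never drops to <=3
Tank 0 never reaches <=3 within 15 steps

Answer: -1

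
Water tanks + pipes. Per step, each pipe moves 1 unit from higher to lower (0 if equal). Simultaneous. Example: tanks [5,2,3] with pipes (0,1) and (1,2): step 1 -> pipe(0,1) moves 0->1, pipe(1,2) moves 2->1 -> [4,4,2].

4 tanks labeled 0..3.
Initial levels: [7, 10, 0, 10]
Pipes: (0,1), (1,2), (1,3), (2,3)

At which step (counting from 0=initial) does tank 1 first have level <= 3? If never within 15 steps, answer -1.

Step 1: flows [1->0,1->2,1=3,3->2] -> levels [8 8 2 9]
Step 2: flows [0=1,1->2,3->1,3->2] -> levels [8 8 4 7]
Step 3: flows [0=1,1->2,1->3,3->2] -> levels [8 6 6 7]
Step 4: flows [0->1,1=2,3->1,3->2] -> levels [7 8 7 5]
Step 5: flows [1->0,1->2,1->3,2->3] -> levels [8 5 7 7]
Step 6: flows [0->1,2->1,3->1,2=3] -> levels [7 8 6 6]
Step 7: flows [1->0,1->2,1->3,2=3] -> levels [8 5 7 7]
  -> period-2 cycle (repeats step 5); tank 1 never drops to <=3
Tank 1 never reaches <=3 within 15 steps

Answer: -1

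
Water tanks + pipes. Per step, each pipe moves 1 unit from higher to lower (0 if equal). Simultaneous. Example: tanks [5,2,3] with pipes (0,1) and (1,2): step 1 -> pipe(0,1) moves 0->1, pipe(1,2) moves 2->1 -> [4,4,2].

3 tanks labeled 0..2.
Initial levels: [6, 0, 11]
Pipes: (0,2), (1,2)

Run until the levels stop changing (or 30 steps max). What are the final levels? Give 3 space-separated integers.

Answer: 6 6 5

Derivation:
Step 1: flows [2->0,2->1] -> levels [7 1 9]
Step 2: flows [2->0,2->1] -> levels [8 2 7]
Step 3: flows [0->2,2->1] -> levels [7 3 7]
Step 4: flows [0=2,2->1] -> levels [7 4 6]
Step 5: flows [0->2,2->1] -> levels [6 5 6]
Step 6: flows [0=2,2->1] -> levels [6 6 5]
Step 7: flows [0->2,1->2] -> levels [5 5 7]
Step 8: flows [2->0,2->1] -> levels [6 6 5]
  -> period-2 cycle: step 8 state = step 6 state; never stabilizes
  -> state at step 30: (30-6) mod 2 = 0, same as step 6 -> [6 6 5]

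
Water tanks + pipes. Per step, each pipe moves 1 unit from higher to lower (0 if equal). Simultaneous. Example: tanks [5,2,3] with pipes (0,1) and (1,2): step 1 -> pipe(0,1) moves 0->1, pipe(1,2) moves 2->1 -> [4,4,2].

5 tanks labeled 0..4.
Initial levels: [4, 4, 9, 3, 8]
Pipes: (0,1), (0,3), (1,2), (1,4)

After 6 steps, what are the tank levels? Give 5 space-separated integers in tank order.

Step 1: flows [0=1,0->3,2->1,4->1] -> levels [3 6 8 4 7]
Step 2: flows [1->0,3->0,2->1,4->1] -> levels [5 7 7 3 6]
Step 3: flows [1->0,0->3,1=2,1->4] -> levels [5 5 7 4 7]
Step 4: flows [0=1,0->3,2->1,4->1] -> levels [4 7 6 5 6]
Step 5: flows [1->0,3->0,1->2,1->4] -> levels [6 4 7 4 7]
Step 6: flows [0->1,0->3,2->1,4->1] -> levels [4 7 6 5 6]

Answer: 4 7 6 5 6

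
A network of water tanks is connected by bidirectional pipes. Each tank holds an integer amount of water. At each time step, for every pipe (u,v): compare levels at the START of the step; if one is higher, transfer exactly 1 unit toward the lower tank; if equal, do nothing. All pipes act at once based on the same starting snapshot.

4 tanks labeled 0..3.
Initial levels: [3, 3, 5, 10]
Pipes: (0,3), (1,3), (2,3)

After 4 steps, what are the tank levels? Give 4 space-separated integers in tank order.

Step 1: flows [3->0,3->1,3->2] -> levels [4 4 6 7]
Step 2: flows [3->0,3->1,3->2] -> levels [5 5 7 4]
Step 3: flows [0->3,1->3,2->3] -> levels [4 4 6 7]
  -> period-2 cycle: step 3 state = step 1 state
  -> state at step 4: (4-1) mod 2 = 1, same as step 2 -> [5 5 7 4]

Answer: 5 5 7 4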